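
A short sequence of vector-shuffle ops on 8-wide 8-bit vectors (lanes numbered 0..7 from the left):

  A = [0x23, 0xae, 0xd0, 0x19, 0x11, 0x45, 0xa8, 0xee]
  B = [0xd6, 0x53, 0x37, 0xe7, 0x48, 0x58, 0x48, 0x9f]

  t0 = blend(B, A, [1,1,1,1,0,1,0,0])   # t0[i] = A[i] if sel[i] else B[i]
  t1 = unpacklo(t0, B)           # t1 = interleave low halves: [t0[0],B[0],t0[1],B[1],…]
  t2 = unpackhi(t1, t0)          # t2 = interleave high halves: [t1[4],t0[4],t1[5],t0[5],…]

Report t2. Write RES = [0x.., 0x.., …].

RES = [0xd0, 0x48, 0x37, 0x45, 0x19, 0x48, 0xe7, 0x9f]

→ t0 |23|ae|d0|19|48|45|48|9f|
→ t1 |23|d6|ae|53|d0|37|19|e7|
→ t2 |d0|48|37|45|19|48|e7|9f|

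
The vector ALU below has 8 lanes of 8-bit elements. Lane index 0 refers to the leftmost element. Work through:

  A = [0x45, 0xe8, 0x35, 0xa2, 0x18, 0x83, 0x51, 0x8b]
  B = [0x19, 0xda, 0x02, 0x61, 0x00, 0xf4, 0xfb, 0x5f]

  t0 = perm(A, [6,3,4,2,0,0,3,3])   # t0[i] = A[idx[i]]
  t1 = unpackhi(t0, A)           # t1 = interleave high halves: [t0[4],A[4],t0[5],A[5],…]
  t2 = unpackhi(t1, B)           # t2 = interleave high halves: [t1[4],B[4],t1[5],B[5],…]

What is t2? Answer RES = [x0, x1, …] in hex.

  t0: 51 a2 18 35 45 45 a2 a2
  t1: 45 18 45 83 a2 51 a2 8b
  t2: a2 00 51 f4 a2 fb 8b 5f

RES = [0xa2, 0x00, 0x51, 0xf4, 0xa2, 0xfb, 0x8b, 0x5f]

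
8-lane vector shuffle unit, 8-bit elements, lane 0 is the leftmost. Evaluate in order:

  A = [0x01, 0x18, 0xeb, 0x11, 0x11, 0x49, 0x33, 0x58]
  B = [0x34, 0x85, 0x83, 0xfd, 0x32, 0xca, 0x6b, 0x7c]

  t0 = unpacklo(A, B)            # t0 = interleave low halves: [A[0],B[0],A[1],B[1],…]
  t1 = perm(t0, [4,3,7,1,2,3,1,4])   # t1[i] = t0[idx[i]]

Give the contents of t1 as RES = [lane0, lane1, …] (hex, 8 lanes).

→ t0 |01|34|18|85|eb|83|11|fd|
→ t1 |eb|85|fd|34|18|85|34|eb|

RES = [0xeb, 0x85, 0xfd, 0x34, 0x18, 0x85, 0x34, 0xeb]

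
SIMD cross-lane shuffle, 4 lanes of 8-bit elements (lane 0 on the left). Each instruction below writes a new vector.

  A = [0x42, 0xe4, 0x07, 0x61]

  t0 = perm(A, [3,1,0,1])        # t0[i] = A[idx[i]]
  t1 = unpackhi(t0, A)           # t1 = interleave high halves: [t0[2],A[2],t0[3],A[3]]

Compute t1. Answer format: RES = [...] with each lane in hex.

RES = [0x42, 0x07, 0xe4, 0x61]

→ t0 |61|e4|42|e4|
→ t1 |42|07|e4|61|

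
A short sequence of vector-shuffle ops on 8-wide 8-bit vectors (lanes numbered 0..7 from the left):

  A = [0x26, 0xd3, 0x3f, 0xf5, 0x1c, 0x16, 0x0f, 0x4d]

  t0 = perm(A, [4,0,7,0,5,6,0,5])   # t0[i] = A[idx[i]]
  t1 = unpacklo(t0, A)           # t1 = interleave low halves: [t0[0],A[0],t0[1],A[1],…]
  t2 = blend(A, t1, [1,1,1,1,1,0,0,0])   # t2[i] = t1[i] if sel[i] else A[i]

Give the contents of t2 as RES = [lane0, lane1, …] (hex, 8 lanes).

RES = [0x1c, 0x26, 0x26, 0xd3, 0x4d, 0x16, 0x0f, 0x4d]

  t0: 1c 26 4d 26 16 0f 26 16
  t1: 1c 26 26 d3 4d 3f 26 f5
  t2: 1c 26 26 d3 4d 16 0f 4d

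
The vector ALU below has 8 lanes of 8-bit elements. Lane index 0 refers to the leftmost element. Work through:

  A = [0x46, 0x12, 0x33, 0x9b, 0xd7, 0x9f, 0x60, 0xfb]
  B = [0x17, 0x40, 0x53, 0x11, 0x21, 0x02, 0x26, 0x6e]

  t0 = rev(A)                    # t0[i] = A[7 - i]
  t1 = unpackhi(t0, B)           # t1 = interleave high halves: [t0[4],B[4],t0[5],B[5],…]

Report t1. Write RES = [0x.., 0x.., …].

RES = [0x9b, 0x21, 0x33, 0x02, 0x12, 0x26, 0x46, 0x6e]

t0 = [0xfb, 0x60, 0x9f, 0xd7, 0x9b, 0x33, 0x12, 0x46]
t1 = [0x9b, 0x21, 0x33, 0x02, 0x12, 0x26, 0x46, 0x6e]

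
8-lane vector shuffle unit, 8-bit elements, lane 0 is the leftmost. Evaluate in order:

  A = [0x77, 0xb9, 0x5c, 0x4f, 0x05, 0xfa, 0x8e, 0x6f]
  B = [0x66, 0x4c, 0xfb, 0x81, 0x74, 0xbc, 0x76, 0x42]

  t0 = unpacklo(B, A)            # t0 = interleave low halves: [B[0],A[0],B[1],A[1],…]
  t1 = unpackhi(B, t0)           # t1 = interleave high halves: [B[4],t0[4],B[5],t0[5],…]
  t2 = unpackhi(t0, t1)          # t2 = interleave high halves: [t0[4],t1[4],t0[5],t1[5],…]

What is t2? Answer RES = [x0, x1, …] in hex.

RES = [0xfb, 0x76, 0x5c, 0x81, 0x81, 0x42, 0x4f, 0x4f]

  t0: 66 77 4c b9 fb 5c 81 4f
  t1: 74 fb bc 5c 76 81 42 4f
  t2: fb 76 5c 81 81 42 4f 4f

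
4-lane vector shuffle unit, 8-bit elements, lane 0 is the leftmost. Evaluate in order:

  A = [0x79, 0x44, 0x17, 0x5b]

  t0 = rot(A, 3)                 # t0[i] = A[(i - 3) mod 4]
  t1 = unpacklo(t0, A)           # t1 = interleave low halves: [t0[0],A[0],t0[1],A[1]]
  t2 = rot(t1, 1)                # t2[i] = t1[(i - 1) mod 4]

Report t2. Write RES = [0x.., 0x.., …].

RES = [0x44, 0x44, 0x79, 0x17]

t0 = [0x44, 0x17, 0x5b, 0x79]
t1 = [0x44, 0x79, 0x17, 0x44]
t2 = [0x44, 0x44, 0x79, 0x17]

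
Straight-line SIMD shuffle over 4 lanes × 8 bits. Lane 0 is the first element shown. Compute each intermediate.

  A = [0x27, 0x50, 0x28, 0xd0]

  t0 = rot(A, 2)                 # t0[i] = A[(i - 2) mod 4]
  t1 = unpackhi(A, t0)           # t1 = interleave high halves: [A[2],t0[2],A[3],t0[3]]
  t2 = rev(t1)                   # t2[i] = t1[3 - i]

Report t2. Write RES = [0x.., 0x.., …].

t0 = [0x28, 0xd0, 0x27, 0x50]
t1 = [0x28, 0x27, 0xd0, 0x50]
t2 = [0x50, 0xd0, 0x27, 0x28]

RES = [ 0x50  0xd0  0x27  0x28 ]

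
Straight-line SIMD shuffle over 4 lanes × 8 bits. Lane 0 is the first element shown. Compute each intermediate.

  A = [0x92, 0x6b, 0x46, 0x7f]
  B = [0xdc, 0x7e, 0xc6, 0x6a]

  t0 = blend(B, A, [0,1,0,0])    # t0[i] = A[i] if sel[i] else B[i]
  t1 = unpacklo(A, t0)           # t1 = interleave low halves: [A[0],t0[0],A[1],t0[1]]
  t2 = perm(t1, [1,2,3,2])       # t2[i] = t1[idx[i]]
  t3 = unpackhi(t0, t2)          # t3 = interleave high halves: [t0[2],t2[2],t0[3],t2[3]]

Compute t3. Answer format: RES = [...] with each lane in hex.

→ t0 |dc|6b|c6|6a|
→ t1 |92|dc|6b|6b|
→ t2 |dc|6b|6b|6b|
→ t3 |c6|6b|6a|6b|

RES = [0xc6, 0x6b, 0x6a, 0x6b]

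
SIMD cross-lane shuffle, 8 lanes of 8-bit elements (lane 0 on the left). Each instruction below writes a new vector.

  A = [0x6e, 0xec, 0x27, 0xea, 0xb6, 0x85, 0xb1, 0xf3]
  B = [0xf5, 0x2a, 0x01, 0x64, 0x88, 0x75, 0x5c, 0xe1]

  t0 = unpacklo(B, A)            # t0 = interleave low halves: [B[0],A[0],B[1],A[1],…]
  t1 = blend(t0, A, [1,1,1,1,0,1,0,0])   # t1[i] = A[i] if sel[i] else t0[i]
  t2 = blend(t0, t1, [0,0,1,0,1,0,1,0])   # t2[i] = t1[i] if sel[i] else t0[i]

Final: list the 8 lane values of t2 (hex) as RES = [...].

RES = [0xf5, 0x6e, 0x27, 0xec, 0x01, 0x27, 0x64, 0xea]

→ t0 |f5|6e|2a|ec|01|27|64|ea|
→ t1 |6e|ec|27|ea|01|85|64|ea|
→ t2 |f5|6e|27|ec|01|27|64|ea|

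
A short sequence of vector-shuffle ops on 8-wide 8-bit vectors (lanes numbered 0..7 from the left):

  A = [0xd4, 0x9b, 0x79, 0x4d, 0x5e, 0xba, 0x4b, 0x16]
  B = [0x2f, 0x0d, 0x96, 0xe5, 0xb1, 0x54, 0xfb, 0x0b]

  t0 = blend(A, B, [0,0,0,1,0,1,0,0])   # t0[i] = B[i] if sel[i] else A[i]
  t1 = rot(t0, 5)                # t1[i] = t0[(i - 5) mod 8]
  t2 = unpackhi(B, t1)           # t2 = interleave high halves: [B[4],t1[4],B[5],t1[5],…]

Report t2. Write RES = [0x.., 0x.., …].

RES = [0xb1, 0x16, 0x54, 0xd4, 0xfb, 0x9b, 0x0b, 0x79]

→ t0 |d4|9b|79|e5|5e|54|4b|16|
→ t1 |e5|5e|54|4b|16|d4|9b|79|
→ t2 |b1|16|54|d4|fb|9b|0b|79|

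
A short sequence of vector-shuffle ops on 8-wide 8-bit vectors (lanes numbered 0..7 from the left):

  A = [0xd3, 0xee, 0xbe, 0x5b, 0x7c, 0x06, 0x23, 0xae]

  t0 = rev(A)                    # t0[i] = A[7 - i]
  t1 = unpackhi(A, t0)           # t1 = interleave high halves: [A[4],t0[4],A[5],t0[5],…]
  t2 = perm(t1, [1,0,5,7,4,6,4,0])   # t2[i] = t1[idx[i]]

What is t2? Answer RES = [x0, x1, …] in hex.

RES = [ 0x5b  0x7c  0xee  0xd3  0x23  0xae  0x23  0x7c ]

t0 = [0xae, 0x23, 0x06, 0x7c, 0x5b, 0xbe, 0xee, 0xd3]
t1 = [0x7c, 0x5b, 0x06, 0xbe, 0x23, 0xee, 0xae, 0xd3]
t2 = [0x5b, 0x7c, 0xee, 0xd3, 0x23, 0xae, 0x23, 0x7c]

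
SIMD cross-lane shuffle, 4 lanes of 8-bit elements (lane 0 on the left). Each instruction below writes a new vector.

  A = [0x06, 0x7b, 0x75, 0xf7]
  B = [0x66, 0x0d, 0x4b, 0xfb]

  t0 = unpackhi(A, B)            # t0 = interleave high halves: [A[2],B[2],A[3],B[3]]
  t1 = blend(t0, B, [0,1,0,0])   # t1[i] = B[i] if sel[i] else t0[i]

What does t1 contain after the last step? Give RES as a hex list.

RES = [0x75, 0x0d, 0xf7, 0xfb]

t0 = [0x75, 0x4b, 0xf7, 0xfb]
t1 = [0x75, 0x0d, 0xf7, 0xfb]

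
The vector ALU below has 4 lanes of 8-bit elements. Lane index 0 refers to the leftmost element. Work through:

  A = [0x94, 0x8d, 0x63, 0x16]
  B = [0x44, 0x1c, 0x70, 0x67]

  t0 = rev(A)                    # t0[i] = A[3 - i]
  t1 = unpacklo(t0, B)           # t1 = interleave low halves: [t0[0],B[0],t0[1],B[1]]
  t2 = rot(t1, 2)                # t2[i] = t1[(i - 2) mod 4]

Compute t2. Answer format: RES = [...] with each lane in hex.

→ t0 |16|63|8d|94|
→ t1 |16|44|63|1c|
→ t2 |63|1c|16|44|

RES = [0x63, 0x1c, 0x16, 0x44]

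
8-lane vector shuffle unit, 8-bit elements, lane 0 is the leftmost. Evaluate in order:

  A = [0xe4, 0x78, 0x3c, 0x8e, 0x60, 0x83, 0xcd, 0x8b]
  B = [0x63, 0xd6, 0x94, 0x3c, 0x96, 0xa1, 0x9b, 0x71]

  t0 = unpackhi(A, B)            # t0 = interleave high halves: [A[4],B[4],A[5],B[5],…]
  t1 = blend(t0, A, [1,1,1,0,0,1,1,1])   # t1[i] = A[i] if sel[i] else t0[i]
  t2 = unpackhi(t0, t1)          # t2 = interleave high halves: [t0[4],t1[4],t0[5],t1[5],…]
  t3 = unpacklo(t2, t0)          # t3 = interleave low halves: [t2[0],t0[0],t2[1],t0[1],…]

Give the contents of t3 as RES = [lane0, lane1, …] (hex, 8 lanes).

→ t0 |60|96|83|a1|cd|9b|8b|71|
→ t1 |e4|78|3c|a1|cd|83|cd|8b|
→ t2 |cd|cd|9b|83|8b|cd|71|8b|
→ t3 |cd|60|cd|96|9b|83|83|a1|

RES = [ 0xcd  0x60  0xcd  0x96  0x9b  0x83  0x83  0xa1 ]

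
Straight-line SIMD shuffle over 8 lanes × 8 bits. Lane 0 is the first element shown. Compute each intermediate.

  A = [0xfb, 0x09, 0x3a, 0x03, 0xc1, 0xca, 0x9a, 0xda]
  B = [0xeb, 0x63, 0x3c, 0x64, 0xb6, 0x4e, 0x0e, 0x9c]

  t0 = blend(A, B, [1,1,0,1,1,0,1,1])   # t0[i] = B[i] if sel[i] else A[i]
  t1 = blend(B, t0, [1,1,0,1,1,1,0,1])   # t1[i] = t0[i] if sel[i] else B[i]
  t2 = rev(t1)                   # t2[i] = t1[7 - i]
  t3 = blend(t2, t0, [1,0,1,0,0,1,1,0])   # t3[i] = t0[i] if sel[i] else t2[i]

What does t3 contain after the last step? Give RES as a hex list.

RES = [0xeb, 0x0e, 0x3a, 0xb6, 0x64, 0xca, 0x0e, 0xeb]

  t0: eb 63 3a 64 b6 ca 0e 9c
  t1: eb 63 3c 64 b6 ca 0e 9c
  t2: 9c 0e ca b6 64 3c 63 eb
  t3: eb 0e 3a b6 64 ca 0e eb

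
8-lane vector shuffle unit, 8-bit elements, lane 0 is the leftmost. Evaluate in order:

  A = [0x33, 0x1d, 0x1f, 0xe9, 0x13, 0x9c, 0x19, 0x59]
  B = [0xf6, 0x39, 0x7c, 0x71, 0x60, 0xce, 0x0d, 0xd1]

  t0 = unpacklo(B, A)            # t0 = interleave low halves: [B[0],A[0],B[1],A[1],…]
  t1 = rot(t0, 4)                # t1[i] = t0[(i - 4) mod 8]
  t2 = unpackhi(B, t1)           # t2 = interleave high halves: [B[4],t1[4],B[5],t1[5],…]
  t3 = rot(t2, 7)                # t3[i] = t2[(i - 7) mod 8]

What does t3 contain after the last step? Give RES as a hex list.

→ t0 |f6|33|39|1d|7c|1f|71|e9|
→ t1 |7c|1f|71|e9|f6|33|39|1d|
→ t2 |60|f6|ce|33|0d|39|d1|1d|
→ t3 |f6|ce|33|0d|39|d1|1d|60|

RES = [ 0xf6  0xce  0x33  0x0d  0x39  0xd1  0x1d  0x60 ]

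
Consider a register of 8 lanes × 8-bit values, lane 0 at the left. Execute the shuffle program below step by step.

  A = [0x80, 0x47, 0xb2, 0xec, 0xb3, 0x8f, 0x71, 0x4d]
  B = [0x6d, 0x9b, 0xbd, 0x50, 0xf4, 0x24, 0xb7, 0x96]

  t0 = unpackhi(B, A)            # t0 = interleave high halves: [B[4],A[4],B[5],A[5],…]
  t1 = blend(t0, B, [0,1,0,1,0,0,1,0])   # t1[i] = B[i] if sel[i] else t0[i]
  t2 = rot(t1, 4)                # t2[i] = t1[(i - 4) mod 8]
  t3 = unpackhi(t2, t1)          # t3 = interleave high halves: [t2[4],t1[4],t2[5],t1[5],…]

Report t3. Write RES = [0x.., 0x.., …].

→ t0 |f4|b3|24|8f|b7|71|96|4d|
→ t1 |f4|9b|24|50|b7|71|b7|4d|
→ t2 |b7|71|b7|4d|f4|9b|24|50|
→ t3 |f4|b7|9b|71|24|b7|50|4d|

RES = [ 0xf4  0xb7  0x9b  0x71  0x24  0xb7  0x50  0x4d ]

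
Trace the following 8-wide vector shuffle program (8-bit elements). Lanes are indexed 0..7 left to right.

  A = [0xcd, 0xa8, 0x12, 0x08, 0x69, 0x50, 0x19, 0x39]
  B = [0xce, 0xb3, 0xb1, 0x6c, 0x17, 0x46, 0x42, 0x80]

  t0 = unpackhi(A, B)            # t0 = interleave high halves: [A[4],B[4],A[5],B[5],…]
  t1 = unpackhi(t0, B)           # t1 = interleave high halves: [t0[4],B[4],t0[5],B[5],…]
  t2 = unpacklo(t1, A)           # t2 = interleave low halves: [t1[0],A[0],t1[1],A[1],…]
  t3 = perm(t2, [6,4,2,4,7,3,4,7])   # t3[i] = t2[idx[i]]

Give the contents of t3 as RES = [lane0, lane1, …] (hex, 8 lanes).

t0 = [0x69, 0x17, 0x50, 0x46, 0x19, 0x42, 0x39, 0x80]
t1 = [0x19, 0x17, 0x42, 0x46, 0x39, 0x42, 0x80, 0x80]
t2 = [0x19, 0xcd, 0x17, 0xa8, 0x42, 0x12, 0x46, 0x08]
t3 = [0x46, 0x42, 0x17, 0x42, 0x08, 0xa8, 0x42, 0x08]

RES = [0x46, 0x42, 0x17, 0x42, 0x08, 0xa8, 0x42, 0x08]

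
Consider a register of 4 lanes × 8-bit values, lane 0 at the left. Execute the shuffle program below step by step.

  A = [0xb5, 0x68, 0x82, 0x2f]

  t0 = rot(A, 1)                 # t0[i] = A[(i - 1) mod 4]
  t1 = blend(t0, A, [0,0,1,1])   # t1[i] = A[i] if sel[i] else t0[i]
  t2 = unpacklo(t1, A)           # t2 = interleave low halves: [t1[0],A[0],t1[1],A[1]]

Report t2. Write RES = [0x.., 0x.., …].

t0 = [0x2f, 0xb5, 0x68, 0x82]
t1 = [0x2f, 0xb5, 0x82, 0x2f]
t2 = [0x2f, 0xb5, 0xb5, 0x68]

RES = [ 0x2f  0xb5  0xb5  0x68 ]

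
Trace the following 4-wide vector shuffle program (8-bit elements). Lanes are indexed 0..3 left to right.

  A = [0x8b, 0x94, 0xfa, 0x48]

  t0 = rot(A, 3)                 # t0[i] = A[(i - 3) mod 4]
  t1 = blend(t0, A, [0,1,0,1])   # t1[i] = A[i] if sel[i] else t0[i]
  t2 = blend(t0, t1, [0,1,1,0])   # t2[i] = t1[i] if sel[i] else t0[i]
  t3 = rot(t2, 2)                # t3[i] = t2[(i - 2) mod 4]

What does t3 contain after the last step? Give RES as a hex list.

RES = [ 0x48  0x8b  0x94  0x94 ]

  t0: 94 fa 48 8b
  t1: 94 94 48 48
  t2: 94 94 48 8b
  t3: 48 8b 94 94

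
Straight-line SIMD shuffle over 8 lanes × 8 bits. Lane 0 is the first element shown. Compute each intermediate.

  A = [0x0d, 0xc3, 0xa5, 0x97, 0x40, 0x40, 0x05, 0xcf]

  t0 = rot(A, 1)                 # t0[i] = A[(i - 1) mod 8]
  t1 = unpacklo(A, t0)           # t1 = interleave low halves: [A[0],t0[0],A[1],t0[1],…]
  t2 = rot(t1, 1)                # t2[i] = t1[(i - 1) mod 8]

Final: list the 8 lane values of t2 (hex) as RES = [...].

t0 = [0xcf, 0x0d, 0xc3, 0xa5, 0x97, 0x40, 0x40, 0x05]
t1 = [0x0d, 0xcf, 0xc3, 0x0d, 0xa5, 0xc3, 0x97, 0xa5]
t2 = [0xa5, 0x0d, 0xcf, 0xc3, 0x0d, 0xa5, 0xc3, 0x97]

RES = [0xa5, 0x0d, 0xcf, 0xc3, 0x0d, 0xa5, 0xc3, 0x97]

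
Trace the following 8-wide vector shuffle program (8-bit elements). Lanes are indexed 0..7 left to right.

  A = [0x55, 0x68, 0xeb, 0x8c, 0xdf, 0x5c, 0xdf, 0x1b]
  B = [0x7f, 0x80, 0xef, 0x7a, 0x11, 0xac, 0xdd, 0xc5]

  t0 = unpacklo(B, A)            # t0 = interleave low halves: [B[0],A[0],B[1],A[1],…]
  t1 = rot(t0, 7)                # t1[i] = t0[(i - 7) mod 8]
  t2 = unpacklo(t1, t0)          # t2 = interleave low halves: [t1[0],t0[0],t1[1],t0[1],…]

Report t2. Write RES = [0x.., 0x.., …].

  t0: 7f 55 80 68 ef eb 7a 8c
  t1: 55 80 68 ef eb 7a 8c 7f
  t2: 55 7f 80 55 68 80 ef 68

RES = [0x55, 0x7f, 0x80, 0x55, 0x68, 0x80, 0xef, 0x68]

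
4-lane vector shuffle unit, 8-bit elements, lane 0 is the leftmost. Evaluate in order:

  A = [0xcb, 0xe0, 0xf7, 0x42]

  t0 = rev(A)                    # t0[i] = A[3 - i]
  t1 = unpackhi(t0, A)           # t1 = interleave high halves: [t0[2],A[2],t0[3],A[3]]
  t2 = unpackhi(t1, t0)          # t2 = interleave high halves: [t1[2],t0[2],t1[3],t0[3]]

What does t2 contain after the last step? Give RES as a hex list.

  t0: 42 f7 e0 cb
  t1: e0 f7 cb 42
  t2: cb e0 42 cb

RES = [0xcb, 0xe0, 0x42, 0xcb]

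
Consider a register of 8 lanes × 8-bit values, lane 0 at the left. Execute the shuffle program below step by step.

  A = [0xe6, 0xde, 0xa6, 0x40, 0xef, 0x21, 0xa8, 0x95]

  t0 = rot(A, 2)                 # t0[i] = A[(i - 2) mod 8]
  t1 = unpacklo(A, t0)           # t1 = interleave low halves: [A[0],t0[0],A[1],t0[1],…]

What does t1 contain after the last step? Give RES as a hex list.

  t0: a8 95 e6 de a6 40 ef 21
  t1: e6 a8 de 95 a6 e6 40 de

RES = [ 0xe6  0xa8  0xde  0x95  0xa6  0xe6  0x40  0xde ]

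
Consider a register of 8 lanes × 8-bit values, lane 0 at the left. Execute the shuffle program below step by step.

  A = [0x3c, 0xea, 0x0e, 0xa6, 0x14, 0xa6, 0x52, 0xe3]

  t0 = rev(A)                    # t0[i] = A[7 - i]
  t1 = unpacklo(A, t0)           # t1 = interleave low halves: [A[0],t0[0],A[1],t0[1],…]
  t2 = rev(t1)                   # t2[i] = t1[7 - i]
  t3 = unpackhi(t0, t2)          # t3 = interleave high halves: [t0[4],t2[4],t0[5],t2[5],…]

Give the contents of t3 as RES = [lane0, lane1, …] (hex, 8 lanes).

  t0: e3 52 a6 14 a6 0e ea 3c
  t1: 3c e3 ea 52 0e a6 a6 14
  t2: 14 a6 a6 0e 52 ea e3 3c
  t3: a6 52 0e ea ea e3 3c 3c

RES = [0xa6, 0x52, 0x0e, 0xea, 0xea, 0xe3, 0x3c, 0x3c]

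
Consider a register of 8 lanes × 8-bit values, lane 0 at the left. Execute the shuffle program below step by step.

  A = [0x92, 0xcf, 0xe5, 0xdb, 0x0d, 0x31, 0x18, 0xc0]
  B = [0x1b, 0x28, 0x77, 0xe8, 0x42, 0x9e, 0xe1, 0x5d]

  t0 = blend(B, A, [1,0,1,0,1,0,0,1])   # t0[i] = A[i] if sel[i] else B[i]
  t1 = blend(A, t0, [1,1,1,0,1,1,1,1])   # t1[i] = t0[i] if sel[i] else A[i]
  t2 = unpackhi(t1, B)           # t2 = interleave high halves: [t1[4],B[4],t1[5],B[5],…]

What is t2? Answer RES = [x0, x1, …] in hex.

RES = [ 0x0d  0x42  0x9e  0x9e  0xe1  0xe1  0xc0  0x5d ]

→ t0 |92|28|e5|e8|0d|9e|e1|c0|
→ t1 |92|28|e5|db|0d|9e|e1|c0|
→ t2 |0d|42|9e|9e|e1|e1|c0|5d|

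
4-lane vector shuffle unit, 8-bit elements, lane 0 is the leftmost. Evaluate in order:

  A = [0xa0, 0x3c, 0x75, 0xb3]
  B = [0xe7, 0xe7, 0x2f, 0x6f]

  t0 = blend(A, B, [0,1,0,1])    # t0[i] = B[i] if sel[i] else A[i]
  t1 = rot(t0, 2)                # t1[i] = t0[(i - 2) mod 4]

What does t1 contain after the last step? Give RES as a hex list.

RES = [ 0x75  0x6f  0xa0  0xe7 ]

  t0: a0 e7 75 6f
  t1: 75 6f a0 e7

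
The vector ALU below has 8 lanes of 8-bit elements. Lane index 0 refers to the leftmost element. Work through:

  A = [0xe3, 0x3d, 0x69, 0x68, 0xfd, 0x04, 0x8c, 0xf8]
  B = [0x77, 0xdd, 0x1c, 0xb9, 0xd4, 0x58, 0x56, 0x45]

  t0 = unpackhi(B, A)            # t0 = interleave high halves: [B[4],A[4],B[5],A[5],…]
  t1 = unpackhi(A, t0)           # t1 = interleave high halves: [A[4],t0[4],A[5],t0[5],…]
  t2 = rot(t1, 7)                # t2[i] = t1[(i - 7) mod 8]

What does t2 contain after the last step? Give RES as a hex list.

t0 = [0xd4, 0xfd, 0x58, 0x04, 0x56, 0x8c, 0x45, 0xf8]
t1 = [0xfd, 0x56, 0x04, 0x8c, 0x8c, 0x45, 0xf8, 0xf8]
t2 = [0x56, 0x04, 0x8c, 0x8c, 0x45, 0xf8, 0xf8, 0xfd]

RES = [ 0x56  0x04  0x8c  0x8c  0x45  0xf8  0xf8  0xfd ]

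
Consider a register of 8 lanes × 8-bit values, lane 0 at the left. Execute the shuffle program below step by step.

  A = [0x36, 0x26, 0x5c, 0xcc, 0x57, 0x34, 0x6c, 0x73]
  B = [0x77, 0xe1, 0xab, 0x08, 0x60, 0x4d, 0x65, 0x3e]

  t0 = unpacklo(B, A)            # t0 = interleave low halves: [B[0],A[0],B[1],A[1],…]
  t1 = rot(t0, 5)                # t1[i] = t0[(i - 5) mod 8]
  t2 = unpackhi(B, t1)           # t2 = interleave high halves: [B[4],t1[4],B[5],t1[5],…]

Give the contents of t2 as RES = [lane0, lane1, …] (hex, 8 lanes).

RES = [0x60, 0xcc, 0x4d, 0x77, 0x65, 0x36, 0x3e, 0xe1]

→ t0 |77|36|e1|26|ab|5c|08|cc|
→ t1 |26|ab|5c|08|cc|77|36|e1|
→ t2 |60|cc|4d|77|65|36|3e|e1|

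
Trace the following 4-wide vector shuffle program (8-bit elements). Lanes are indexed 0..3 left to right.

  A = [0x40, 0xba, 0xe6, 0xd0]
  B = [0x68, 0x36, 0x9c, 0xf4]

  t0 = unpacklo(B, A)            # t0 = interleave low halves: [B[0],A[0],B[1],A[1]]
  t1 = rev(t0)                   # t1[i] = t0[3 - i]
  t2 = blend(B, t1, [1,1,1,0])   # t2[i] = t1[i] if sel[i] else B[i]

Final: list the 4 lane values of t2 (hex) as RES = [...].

  t0: 68 40 36 ba
  t1: ba 36 40 68
  t2: ba 36 40 f4

RES = [0xba, 0x36, 0x40, 0xf4]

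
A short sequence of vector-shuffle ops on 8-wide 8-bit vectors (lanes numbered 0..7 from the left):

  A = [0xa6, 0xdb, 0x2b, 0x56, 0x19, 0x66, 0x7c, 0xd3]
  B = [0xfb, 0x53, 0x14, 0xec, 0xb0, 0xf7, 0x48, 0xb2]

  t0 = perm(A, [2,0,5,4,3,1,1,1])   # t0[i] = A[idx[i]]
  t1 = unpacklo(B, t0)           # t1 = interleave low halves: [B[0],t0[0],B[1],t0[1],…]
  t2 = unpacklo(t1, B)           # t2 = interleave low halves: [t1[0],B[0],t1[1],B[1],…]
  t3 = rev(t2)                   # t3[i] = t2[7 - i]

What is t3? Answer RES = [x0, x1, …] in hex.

t0 = [0x2b, 0xa6, 0x66, 0x19, 0x56, 0xdb, 0xdb, 0xdb]
t1 = [0xfb, 0x2b, 0x53, 0xa6, 0x14, 0x66, 0xec, 0x19]
t2 = [0xfb, 0xfb, 0x2b, 0x53, 0x53, 0x14, 0xa6, 0xec]
t3 = [0xec, 0xa6, 0x14, 0x53, 0x53, 0x2b, 0xfb, 0xfb]

RES = [0xec, 0xa6, 0x14, 0x53, 0x53, 0x2b, 0xfb, 0xfb]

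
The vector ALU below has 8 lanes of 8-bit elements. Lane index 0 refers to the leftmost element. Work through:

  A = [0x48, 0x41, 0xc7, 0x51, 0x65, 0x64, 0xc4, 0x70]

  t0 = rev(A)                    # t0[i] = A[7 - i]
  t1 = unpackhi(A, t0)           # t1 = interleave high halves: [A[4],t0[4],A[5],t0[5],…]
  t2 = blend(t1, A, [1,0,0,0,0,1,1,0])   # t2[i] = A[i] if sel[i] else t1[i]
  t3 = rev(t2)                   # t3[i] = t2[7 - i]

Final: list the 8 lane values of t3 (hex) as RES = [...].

RES = [ 0x48  0xc4  0x64  0xc4  0xc7  0x64  0x51  0x48 ]

t0 = [0x70, 0xc4, 0x64, 0x65, 0x51, 0xc7, 0x41, 0x48]
t1 = [0x65, 0x51, 0x64, 0xc7, 0xc4, 0x41, 0x70, 0x48]
t2 = [0x48, 0x51, 0x64, 0xc7, 0xc4, 0x64, 0xc4, 0x48]
t3 = [0x48, 0xc4, 0x64, 0xc4, 0xc7, 0x64, 0x51, 0x48]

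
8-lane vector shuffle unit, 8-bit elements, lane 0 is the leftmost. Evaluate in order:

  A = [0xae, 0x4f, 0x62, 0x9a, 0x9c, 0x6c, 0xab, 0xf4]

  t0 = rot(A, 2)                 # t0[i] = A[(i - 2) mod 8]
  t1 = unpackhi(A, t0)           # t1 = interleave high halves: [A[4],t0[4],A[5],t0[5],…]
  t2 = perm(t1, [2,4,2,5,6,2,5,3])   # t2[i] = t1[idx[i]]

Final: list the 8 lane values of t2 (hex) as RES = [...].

RES = [ 0x6c  0xab  0x6c  0x9c  0xf4  0x6c  0x9c  0x9a ]

→ t0 |ab|f4|ae|4f|62|9a|9c|6c|
→ t1 |9c|62|6c|9a|ab|9c|f4|6c|
→ t2 |6c|ab|6c|9c|f4|6c|9c|9a|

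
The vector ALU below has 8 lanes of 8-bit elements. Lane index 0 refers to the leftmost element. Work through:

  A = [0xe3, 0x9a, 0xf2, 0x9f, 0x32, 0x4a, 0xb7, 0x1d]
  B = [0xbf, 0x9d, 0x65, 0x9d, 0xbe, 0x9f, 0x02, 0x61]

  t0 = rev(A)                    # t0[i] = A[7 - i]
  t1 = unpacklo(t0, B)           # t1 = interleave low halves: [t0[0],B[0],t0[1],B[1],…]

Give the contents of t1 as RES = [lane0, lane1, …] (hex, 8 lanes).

RES = [ 0x1d  0xbf  0xb7  0x9d  0x4a  0x65  0x32  0x9d ]

t0 = [0x1d, 0xb7, 0x4a, 0x32, 0x9f, 0xf2, 0x9a, 0xe3]
t1 = [0x1d, 0xbf, 0xb7, 0x9d, 0x4a, 0x65, 0x32, 0x9d]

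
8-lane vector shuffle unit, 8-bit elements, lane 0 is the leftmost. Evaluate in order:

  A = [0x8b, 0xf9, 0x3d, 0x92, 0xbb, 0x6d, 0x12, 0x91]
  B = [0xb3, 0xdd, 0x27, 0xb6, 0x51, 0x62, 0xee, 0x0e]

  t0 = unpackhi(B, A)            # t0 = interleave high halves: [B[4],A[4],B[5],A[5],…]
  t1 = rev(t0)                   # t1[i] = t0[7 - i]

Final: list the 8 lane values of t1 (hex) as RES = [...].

RES = [0x91, 0x0e, 0x12, 0xee, 0x6d, 0x62, 0xbb, 0x51]

→ t0 |51|bb|62|6d|ee|12|0e|91|
→ t1 |91|0e|12|ee|6d|62|bb|51|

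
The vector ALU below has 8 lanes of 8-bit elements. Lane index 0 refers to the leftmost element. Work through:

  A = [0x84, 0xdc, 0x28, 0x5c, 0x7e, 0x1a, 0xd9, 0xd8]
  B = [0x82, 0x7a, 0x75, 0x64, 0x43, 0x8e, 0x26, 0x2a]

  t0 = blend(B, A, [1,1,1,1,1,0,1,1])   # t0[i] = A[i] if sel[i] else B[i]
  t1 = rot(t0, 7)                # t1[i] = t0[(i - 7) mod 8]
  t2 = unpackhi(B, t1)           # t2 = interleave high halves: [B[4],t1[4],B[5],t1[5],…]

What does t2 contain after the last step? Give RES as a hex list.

→ t0 |84|dc|28|5c|7e|8e|d9|d8|
→ t1 |dc|28|5c|7e|8e|d9|d8|84|
→ t2 |43|8e|8e|d9|26|d8|2a|84|

RES = [0x43, 0x8e, 0x8e, 0xd9, 0x26, 0xd8, 0x2a, 0x84]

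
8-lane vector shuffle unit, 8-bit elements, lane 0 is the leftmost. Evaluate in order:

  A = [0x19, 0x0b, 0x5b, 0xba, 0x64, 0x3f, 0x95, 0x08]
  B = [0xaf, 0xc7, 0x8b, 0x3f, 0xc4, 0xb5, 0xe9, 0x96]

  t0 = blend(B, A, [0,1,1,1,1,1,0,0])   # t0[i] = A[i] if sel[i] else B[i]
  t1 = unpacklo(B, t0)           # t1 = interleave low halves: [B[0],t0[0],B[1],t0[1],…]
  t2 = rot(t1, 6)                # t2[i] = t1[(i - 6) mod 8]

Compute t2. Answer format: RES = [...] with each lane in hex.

RES = [ 0xc7  0x0b  0x8b  0x5b  0x3f  0xba  0xaf  0xaf ]

t0 = [0xaf, 0x0b, 0x5b, 0xba, 0x64, 0x3f, 0xe9, 0x96]
t1 = [0xaf, 0xaf, 0xc7, 0x0b, 0x8b, 0x5b, 0x3f, 0xba]
t2 = [0xc7, 0x0b, 0x8b, 0x5b, 0x3f, 0xba, 0xaf, 0xaf]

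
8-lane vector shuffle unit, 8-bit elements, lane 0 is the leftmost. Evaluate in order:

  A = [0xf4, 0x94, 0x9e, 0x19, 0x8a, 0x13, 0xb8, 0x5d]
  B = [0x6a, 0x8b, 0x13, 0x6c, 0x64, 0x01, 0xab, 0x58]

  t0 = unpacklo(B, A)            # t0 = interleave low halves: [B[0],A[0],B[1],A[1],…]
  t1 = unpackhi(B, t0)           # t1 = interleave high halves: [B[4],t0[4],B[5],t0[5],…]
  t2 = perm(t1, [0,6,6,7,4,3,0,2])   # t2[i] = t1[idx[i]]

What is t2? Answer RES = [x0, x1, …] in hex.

RES = [0x64, 0x58, 0x58, 0x19, 0xab, 0x9e, 0x64, 0x01]

→ t0 |6a|f4|8b|94|13|9e|6c|19|
→ t1 |64|13|01|9e|ab|6c|58|19|
→ t2 |64|58|58|19|ab|9e|64|01|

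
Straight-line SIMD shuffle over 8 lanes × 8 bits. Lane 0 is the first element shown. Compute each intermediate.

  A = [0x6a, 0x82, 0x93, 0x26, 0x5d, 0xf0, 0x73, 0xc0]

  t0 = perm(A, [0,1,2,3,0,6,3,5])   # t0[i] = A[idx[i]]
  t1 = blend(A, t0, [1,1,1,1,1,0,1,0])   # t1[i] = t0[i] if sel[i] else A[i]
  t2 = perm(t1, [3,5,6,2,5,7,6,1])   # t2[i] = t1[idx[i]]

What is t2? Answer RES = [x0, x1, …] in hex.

t0 = [0x6a, 0x82, 0x93, 0x26, 0x6a, 0x73, 0x26, 0xf0]
t1 = [0x6a, 0x82, 0x93, 0x26, 0x6a, 0xf0, 0x26, 0xc0]
t2 = [0x26, 0xf0, 0x26, 0x93, 0xf0, 0xc0, 0x26, 0x82]

RES = [ 0x26  0xf0  0x26  0x93  0xf0  0xc0  0x26  0x82 ]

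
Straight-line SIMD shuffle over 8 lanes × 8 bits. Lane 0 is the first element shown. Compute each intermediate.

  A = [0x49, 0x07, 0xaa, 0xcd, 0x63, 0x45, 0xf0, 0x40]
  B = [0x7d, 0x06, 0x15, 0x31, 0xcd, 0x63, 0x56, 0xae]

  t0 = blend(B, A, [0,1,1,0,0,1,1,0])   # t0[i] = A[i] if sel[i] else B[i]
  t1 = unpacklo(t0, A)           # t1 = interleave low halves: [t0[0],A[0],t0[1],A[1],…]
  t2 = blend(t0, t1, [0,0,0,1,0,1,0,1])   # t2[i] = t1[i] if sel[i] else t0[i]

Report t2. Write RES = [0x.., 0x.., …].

RES = [ 0x7d  0x07  0xaa  0x07  0xcd  0xaa  0xf0  0xcd ]

  t0: 7d 07 aa 31 cd 45 f0 ae
  t1: 7d 49 07 07 aa aa 31 cd
  t2: 7d 07 aa 07 cd aa f0 cd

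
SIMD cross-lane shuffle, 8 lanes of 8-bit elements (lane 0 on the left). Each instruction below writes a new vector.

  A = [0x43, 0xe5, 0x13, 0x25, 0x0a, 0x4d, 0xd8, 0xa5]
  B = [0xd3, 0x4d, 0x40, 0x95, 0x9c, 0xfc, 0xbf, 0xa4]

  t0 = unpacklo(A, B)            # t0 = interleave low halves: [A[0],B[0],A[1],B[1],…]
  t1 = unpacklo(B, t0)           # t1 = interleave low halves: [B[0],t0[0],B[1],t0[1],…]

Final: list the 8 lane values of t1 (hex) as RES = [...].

→ t0 |43|d3|e5|4d|13|40|25|95|
→ t1 |d3|43|4d|d3|40|e5|95|4d|

RES = [0xd3, 0x43, 0x4d, 0xd3, 0x40, 0xe5, 0x95, 0x4d]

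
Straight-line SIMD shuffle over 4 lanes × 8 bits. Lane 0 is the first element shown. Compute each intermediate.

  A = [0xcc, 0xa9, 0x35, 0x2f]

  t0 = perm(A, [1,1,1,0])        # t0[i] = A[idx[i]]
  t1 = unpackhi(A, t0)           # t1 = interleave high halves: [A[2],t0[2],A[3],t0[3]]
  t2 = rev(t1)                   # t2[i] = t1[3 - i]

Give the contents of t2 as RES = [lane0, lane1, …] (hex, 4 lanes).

RES = [0xcc, 0x2f, 0xa9, 0x35]

  t0: a9 a9 a9 cc
  t1: 35 a9 2f cc
  t2: cc 2f a9 35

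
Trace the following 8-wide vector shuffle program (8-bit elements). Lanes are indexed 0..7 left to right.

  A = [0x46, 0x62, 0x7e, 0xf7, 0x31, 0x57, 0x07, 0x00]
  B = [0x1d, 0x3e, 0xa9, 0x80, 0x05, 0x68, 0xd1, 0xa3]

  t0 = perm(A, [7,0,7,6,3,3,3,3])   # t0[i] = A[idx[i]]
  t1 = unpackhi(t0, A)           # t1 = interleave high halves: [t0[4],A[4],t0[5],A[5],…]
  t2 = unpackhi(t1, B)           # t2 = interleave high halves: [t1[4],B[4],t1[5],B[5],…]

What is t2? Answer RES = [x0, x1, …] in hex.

RES = [0xf7, 0x05, 0x07, 0x68, 0xf7, 0xd1, 0x00, 0xa3]

t0 = [0x00, 0x46, 0x00, 0x07, 0xf7, 0xf7, 0xf7, 0xf7]
t1 = [0xf7, 0x31, 0xf7, 0x57, 0xf7, 0x07, 0xf7, 0x00]
t2 = [0xf7, 0x05, 0x07, 0x68, 0xf7, 0xd1, 0x00, 0xa3]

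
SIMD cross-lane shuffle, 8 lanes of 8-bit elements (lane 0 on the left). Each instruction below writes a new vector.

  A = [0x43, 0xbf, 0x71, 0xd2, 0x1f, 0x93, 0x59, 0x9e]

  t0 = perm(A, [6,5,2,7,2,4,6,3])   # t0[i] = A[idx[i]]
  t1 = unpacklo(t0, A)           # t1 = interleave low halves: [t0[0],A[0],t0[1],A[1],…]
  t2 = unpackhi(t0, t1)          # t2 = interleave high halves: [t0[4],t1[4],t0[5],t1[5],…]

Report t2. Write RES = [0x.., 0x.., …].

→ t0 |59|93|71|9e|71|1f|59|d2|
→ t1 |59|43|93|bf|71|71|9e|d2|
→ t2 |71|71|1f|71|59|9e|d2|d2|

RES = [0x71, 0x71, 0x1f, 0x71, 0x59, 0x9e, 0xd2, 0xd2]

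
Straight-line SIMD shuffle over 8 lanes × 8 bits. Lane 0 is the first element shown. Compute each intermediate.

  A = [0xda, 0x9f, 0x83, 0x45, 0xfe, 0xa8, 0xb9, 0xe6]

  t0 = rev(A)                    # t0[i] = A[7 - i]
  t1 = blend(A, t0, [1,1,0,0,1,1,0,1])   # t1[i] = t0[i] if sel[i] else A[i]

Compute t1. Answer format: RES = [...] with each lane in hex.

RES = [ 0xe6  0xb9  0x83  0x45  0x45  0x83  0xb9  0xda ]

→ t0 |e6|b9|a8|fe|45|83|9f|da|
→ t1 |e6|b9|83|45|45|83|b9|da|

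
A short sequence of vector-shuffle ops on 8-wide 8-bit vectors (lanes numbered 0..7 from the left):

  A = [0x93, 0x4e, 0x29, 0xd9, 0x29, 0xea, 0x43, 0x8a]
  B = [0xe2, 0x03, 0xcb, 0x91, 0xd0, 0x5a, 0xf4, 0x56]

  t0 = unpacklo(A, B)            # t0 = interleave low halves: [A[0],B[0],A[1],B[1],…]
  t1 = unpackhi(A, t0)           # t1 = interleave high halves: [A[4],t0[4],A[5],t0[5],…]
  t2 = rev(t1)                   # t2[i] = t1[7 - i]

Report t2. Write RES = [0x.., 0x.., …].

→ t0 |93|e2|4e|03|29|cb|d9|91|
→ t1 |29|29|ea|cb|43|d9|8a|91|
→ t2 |91|8a|d9|43|cb|ea|29|29|

RES = [ 0x91  0x8a  0xd9  0x43  0xcb  0xea  0x29  0x29 ]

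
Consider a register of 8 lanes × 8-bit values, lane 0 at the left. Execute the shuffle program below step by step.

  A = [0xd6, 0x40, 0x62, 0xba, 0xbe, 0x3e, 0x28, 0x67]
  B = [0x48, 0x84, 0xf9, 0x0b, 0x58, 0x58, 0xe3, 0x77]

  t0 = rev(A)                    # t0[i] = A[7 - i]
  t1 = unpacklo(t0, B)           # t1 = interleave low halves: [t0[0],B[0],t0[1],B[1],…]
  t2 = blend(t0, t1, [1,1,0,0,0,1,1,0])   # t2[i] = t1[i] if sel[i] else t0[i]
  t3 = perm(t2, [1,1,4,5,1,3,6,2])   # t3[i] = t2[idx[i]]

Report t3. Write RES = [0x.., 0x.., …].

RES = [0x48, 0x48, 0xba, 0xf9, 0x48, 0xbe, 0xbe, 0x3e]

→ t0 |67|28|3e|be|ba|62|40|d6|
→ t1 |67|48|28|84|3e|f9|be|0b|
→ t2 |67|48|3e|be|ba|f9|be|d6|
→ t3 |48|48|ba|f9|48|be|be|3e|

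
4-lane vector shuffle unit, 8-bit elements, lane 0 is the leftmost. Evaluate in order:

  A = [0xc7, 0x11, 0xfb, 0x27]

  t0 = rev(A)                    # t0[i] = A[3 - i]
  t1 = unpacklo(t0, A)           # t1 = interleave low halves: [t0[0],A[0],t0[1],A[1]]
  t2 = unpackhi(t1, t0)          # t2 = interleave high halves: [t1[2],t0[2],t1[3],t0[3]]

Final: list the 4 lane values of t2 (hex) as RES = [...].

RES = [ 0xfb  0x11  0x11  0xc7 ]

t0 = [0x27, 0xfb, 0x11, 0xc7]
t1 = [0x27, 0xc7, 0xfb, 0x11]
t2 = [0xfb, 0x11, 0x11, 0xc7]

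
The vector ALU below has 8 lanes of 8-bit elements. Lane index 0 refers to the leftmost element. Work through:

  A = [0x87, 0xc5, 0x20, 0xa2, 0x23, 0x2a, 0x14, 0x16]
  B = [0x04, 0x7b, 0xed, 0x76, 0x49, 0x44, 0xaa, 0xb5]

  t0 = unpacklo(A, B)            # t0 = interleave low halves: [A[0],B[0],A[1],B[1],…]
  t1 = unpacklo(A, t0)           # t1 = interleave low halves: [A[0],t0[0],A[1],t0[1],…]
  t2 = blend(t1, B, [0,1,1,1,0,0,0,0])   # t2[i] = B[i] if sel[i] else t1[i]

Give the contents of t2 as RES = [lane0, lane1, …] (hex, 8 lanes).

  t0: 87 04 c5 7b 20 ed a2 76
  t1: 87 87 c5 04 20 c5 a2 7b
  t2: 87 7b ed 76 20 c5 a2 7b

RES = [ 0x87  0x7b  0xed  0x76  0x20  0xc5  0xa2  0x7b ]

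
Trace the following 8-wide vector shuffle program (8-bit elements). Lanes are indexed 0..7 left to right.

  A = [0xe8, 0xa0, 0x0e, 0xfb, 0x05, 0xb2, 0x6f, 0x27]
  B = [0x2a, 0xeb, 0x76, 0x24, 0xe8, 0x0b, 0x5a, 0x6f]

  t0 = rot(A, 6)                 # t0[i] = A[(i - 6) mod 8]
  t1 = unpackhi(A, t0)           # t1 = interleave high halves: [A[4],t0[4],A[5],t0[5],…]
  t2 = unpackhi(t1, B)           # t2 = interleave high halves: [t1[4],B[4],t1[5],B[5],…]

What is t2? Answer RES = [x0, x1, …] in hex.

  t0: 0e fb 05 b2 6f 27 e8 a0
  t1: 05 6f b2 27 6f e8 27 a0
  t2: 6f e8 e8 0b 27 5a a0 6f

RES = [0x6f, 0xe8, 0xe8, 0x0b, 0x27, 0x5a, 0xa0, 0x6f]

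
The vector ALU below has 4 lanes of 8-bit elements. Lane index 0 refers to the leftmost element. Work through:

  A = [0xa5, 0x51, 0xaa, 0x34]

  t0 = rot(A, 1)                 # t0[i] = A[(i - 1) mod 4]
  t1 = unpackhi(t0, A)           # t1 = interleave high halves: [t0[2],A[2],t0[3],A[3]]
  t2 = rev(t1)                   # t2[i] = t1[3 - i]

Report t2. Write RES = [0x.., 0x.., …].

RES = [0x34, 0xaa, 0xaa, 0x51]

  t0: 34 a5 51 aa
  t1: 51 aa aa 34
  t2: 34 aa aa 51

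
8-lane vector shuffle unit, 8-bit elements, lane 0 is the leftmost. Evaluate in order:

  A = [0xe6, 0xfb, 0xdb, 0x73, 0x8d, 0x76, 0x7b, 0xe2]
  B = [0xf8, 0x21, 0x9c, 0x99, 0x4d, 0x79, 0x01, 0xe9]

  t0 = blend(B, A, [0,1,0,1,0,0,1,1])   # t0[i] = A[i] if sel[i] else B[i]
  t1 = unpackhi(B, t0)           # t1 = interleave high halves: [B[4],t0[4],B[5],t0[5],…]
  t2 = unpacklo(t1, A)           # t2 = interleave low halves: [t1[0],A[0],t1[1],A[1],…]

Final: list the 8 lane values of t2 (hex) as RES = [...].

RES = [0x4d, 0xe6, 0x4d, 0xfb, 0x79, 0xdb, 0x79, 0x73]

  t0: f8 fb 9c 73 4d 79 7b e2
  t1: 4d 4d 79 79 01 7b e9 e2
  t2: 4d e6 4d fb 79 db 79 73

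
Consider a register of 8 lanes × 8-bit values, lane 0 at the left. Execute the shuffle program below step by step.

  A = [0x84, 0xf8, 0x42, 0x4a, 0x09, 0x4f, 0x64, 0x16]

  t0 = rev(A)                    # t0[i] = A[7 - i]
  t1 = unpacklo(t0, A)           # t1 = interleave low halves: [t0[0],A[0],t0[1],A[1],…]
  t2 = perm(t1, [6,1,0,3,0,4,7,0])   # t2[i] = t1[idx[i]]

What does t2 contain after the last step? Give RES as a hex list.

RES = [ 0x09  0x84  0x16  0xf8  0x16  0x4f  0x4a  0x16 ]

  t0: 16 64 4f 09 4a 42 f8 84
  t1: 16 84 64 f8 4f 42 09 4a
  t2: 09 84 16 f8 16 4f 4a 16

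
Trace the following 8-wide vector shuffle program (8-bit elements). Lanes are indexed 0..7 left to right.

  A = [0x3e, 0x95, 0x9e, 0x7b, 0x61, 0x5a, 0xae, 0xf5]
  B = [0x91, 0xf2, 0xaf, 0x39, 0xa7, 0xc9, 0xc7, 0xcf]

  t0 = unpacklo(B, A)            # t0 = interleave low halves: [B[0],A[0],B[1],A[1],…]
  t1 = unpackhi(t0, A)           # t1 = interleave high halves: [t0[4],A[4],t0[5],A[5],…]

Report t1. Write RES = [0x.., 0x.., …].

RES = [0xaf, 0x61, 0x9e, 0x5a, 0x39, 0xae, 0x7b, 0xf5]

t0 = [0x91, 0x3e, 0xf2, 0x95, 0xaf, 0x9e, 0x39, 0x7b]
t1 = [0xaf, 0x61, 0x9e, 0x5a, 0x39, 0xae, 0x7b, 0xf5]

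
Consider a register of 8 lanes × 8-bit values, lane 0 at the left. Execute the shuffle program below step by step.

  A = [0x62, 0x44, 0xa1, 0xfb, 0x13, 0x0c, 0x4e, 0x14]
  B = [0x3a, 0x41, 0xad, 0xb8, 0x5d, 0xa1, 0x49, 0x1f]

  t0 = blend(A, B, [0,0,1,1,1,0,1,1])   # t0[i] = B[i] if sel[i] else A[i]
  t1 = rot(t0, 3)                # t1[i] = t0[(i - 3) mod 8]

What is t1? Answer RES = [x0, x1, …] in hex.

→ t0 |62|44|ad|b8|5d|0c|49|1f|
→ t1 |0c|49|1f|62|44|ad|b8|5d|

RES = [0x0c, 0x49, 0x1f, 0x62, 0x44, 0xad, 0xb8, 0x5d]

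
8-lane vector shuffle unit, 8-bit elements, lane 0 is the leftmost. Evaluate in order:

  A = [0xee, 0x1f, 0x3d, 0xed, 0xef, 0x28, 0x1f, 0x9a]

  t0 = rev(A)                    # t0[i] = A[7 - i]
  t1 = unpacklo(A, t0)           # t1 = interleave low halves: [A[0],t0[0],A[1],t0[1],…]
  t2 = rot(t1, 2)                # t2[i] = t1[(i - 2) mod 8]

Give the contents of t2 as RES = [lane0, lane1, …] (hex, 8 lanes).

RES = [ 0xed  0xef  0xee  0x9a  0x1f  0x1f  0x3d  0x28 ]

→ t0 |9a|1f|28|ef|ed|3d|1f|ee|
→ t1 |ee|9a|1f|1f|3d|28|ed|ef|
→ t2 |ed|ef|ee|9a|1f|1f|3d|28|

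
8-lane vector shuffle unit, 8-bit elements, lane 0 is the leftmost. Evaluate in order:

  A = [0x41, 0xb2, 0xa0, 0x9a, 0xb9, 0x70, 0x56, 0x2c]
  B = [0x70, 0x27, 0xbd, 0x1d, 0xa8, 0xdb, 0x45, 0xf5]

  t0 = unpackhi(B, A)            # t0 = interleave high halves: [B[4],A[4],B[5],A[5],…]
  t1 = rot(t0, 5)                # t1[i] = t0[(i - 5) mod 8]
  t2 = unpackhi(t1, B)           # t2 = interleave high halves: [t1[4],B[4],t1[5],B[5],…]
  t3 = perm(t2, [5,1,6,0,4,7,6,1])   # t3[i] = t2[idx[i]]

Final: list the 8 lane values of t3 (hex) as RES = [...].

→ t0 |a8|b9|db|70|45|56|f5|2c|
→ t1 |70|45|56|f5|2c|a8|b9|db|
→ t2 |2c|a8|a8|db|b9|45|db|f5|
→ t3 |45|a8|db|2c|b9|f5|db|a8|

RES = [ 0x45  0xa8  0xdb  0x2c  0xb9  0xf5  0xdb  0xa8 ]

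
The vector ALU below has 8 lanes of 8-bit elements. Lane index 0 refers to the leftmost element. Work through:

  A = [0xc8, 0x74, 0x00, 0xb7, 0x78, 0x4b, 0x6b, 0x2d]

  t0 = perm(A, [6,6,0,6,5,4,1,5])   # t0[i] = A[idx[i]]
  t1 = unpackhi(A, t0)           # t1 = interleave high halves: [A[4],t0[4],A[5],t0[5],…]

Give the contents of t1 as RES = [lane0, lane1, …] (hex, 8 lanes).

t0 = [0x6b, 0x6b, 0xc8, 0x6b, 0x4b, 0x78, 0x74, 0x4b]
t1 = [0x78, 0x4b, 0x4b, 0x78, 0x6b, 0x74, 0x2d, 0x4b]

RES = [0x78, 0x4b, 0x4b, 0x78, 0x6b, 0x74, 0x2d, 0x4b]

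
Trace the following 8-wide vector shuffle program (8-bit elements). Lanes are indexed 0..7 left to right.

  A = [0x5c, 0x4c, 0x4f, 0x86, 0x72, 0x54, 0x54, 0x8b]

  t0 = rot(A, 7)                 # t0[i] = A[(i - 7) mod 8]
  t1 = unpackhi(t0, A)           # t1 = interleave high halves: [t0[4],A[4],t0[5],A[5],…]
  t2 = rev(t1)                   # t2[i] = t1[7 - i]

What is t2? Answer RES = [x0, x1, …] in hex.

RES = [ 0x8b  0x5c  0x54  0x8b  0x54  0x54  0x72  0x54 ]

t0 = [0x4c, 0x4f, 0x86, 0x72, 0x54, 0x54, 0x8b, 0x5c]
t1 = [0x54, 0x72, 0x54, 0x54, 0x8b, 0x54, 0x5c, 0x8b]
t2 = [0x8b, 0x5c, 0x54, 0x8b, 0x54, 0x54, 0x72, 0x54]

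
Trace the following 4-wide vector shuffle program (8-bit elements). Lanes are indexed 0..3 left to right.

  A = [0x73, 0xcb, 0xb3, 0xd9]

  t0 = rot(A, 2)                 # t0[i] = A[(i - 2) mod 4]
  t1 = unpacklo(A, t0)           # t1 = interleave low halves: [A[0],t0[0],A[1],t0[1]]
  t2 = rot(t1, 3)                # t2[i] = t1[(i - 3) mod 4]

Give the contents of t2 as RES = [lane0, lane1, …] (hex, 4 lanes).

→ t0 |b3|d9|73|cb|
→ t1 |73|b3|cb|d9|
→ t2 |b3|cb|d9|73|

RES = [0xb3, 0xcb, 0xd9, 0x73]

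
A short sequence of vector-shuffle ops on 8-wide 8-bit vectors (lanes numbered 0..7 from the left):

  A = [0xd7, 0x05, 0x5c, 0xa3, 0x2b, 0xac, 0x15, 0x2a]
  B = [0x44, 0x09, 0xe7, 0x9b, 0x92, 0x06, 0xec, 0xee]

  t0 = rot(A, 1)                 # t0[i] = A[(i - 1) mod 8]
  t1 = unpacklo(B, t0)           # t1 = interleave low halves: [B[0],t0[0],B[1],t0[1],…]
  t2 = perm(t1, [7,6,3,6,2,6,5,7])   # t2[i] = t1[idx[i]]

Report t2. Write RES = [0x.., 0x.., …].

t0 = [0x2a, 0xd7, 0x05, 0x5c, 0xa3, 0x2b, 0xac, 0x15]
t1 = [0x44, 0x2a, 0x09, 0xd7, 0xe7, 0x05, 0x9b, 0x5c]
t2 = [0x5c, 0x9b, 0xd7, 0x9b, 0x09, 0x9b, 0x05, 0x5c]

RES = [0x5c, 0x9b, 0xd7, 0x9b, 0x09, 0x9b, 0x05, 0x5c]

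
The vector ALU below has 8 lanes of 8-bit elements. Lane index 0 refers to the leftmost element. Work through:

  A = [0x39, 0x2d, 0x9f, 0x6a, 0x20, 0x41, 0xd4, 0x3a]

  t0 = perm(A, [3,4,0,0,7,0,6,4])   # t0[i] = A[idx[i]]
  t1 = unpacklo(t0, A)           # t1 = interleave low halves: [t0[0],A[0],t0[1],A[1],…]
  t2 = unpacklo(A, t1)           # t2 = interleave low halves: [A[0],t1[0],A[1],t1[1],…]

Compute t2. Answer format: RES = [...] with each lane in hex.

t0 = [0x6a, 0x20, 0x39, 0x39, 0x3a, 0x39, 0xd4, 0x20]
t1 = [0x6a, 0x39, 0x20, 0x2d, 0x39, 0x9f, 0x39, 0x6a]
t2 = [0x39, 0x6a, 0x2d, 0x39, 0x9f, 0x20, 0x6a, 0x2d]

RES = [0x39, 0x6a, 0x2d, 0x39, 0x9f, 0x20, 0x6a, 0x2d]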